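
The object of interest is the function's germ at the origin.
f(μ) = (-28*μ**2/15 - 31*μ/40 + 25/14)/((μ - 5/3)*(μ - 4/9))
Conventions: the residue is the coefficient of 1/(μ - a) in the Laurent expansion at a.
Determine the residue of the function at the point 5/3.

At the order-1 pole 5/3 set g(μ) = (μ - (5/3))*f(μ) = (-28*μ**2/15 - 31*μ/40 + 25/14)/(μ - 4/9).
Simple pole: residue = g(a) at a = 5/3, which is -7093/1848.

The residue is -7093/1848.


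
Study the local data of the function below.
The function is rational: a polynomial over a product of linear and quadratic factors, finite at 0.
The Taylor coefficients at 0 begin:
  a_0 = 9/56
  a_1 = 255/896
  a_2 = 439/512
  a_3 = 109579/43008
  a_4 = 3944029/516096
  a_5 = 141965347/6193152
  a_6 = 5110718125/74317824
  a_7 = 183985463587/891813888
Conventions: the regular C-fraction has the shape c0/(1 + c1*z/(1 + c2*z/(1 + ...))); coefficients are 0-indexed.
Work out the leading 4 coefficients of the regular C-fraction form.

The regular C-fraction coefficients are [9/56, -85/48, -1689/1360, 4782/47855].

Taylor coefficients (read off): a_0 = 9/56, a_1 = 255/896, a_2 = 439/512, a_3 = 109579/43008.
c0 = a_0 = 9/56. Peel one level at a time: if S = 1 + c*z/S' with S'(0) = 1, then c is the z-coefficient of S and S' = c*z/(S - 1).
S_1 = c0/f = 1 + (-85/48)*z + (-563/256)*z^2 + ...; c1 = -85/48.
S_2 = c1*z/(S_1 - 1) = 1 + (-1689/1360)*z + (7173/57800)*z^2 + ...; c2 = -1689/1360.
S_3 = c2*z/(S_2 - 1) = 1 + (4782/47855)*z + ...; c3 = 4782/47855.


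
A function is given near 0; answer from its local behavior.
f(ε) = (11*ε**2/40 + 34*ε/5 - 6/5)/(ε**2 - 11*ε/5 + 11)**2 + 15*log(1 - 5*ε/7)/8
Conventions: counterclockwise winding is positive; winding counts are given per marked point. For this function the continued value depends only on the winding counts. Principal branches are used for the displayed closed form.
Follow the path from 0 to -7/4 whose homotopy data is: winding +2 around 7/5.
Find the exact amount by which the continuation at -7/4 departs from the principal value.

Continued minus principal equals (15/2)*pi*i.

The rational part is single-valued and drops out of the difference; each branch term changes only by its own monodromy.
(15/8)*log(1 - ε/(7/5)): each positive loop around 7/5 adds 2*pi*i to the log, so winding +2 contributes (15/8)*(2)*2*pi*i = (15/2)*pi*i.
Summing the contributions at ε = -7/4 gives (15/2)*pi*i.


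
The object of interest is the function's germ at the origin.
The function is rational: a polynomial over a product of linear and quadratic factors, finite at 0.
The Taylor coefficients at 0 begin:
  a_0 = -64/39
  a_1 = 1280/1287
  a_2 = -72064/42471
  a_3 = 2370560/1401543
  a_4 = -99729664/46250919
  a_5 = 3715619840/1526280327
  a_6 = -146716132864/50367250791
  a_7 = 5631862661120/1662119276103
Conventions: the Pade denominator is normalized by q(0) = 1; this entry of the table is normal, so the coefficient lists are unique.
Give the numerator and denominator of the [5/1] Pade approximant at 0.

The Pade approximant has numerator coefficients [-64/39, -137128288/141512865, -14341888/28302573, -85184/251355, -3748096/28302573, -20614528/141512865]; denominator coefficients [1, 286554947/239483310].

Taylor coefficients needed (read off): a_0 = -64/39, a_1 = 1280/1287, a_2 = -72064/42471, a_3 = 2370560/1401543, a_4 = -99729664/46250919, a_5 = 3715619840/1526280327, a_6 = -146716132864/50367250791.
Write the denominator as Q(u) = 1 + q1*u. Requiring Q*f - P = O(u^7) with deg P <= 5 kills the coefficients of u^6..u^6 in Q*f:
  u^6: a_6 + q1*a_5 = 0, i.e. -146716132864/50367250791 + (3715619840/1526280327)*q1 = 0.
Solving this linear system: q1 = 286554947/239483310.
The numerator is Q*f truncated at degree 5: P0 = a_0 = -64/39; P1 = a_1 + q1*a_0 = -137128288/141512865; P2 = a_2 + q1*a_1 = -14341888/28302573; P3 = a_3 + q1*a_2 = -85184/251355; P4 = a_4 + q1*a_3 = -3748096/28302573; P5 = a_5 + q1*a_4 = -20614528/141512865.


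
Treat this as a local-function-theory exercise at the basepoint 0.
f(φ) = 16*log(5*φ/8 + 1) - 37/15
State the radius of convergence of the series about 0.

Branch term (16)*log(1 - φ/(-8/5)): its argument vanishes at φ = -8/5, a logarithmic branch point, modulus 8/5.
The radius of convergence is the smallest modulus among the singular points: 8/5.

The radius of convergence is 8/5.


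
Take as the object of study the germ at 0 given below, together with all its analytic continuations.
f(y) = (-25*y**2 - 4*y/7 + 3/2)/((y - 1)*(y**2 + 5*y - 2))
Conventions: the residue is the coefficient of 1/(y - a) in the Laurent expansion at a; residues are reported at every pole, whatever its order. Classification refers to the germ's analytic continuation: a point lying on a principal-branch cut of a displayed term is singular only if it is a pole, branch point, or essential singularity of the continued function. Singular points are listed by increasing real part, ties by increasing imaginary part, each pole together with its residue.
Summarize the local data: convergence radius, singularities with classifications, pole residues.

Denominator factor (y - 1): pole of order 1 at 1, modulus 1.
Denominator factor (y**2 + 5*y - 2): discriminant 33, real irrational roots -5/2 + (1/2)*sqrt(33) and -5/2 - (1/2)*sqrt(33); poles of order 1, moduli -5/2 + (1/2)*sqrt(33) and 5/2 + (1/2)*sqrt(33).
The radius of convergence is the smallest modulus among the singular points: -5/2 + (1/2)*sqrt(33).
The factor y**2 + 5*y - 2 splits as (y - a)(y - a') with a = -5/2 - (1/2)*sqrt(33), a' = -5/2 + (1/2)*sqrt(33). At the order-1 pole a set g(y) = (y - a)*f(y) = [(-25*y**2 - 4*y/7 + 3/2)/(y - 1)] / (y - a').
Simple pole: residue = g(a) at a = -5/2 - (1/2)*sqrt(33), which is -1063/112 - (2165/1232)*sqrt(33).
The factor y**2 + 5*y - 2 splits as (y - a)(y - a') with a = -5/2 + (1/2)*sqrt(33), a' = -5/2 - (1/2)*sqrt(33). At the order-1 pole a set g(y) = (y - a)*f(y) = [(-25*y**2 - 4*y/7 + 3/2)/(y - 1)] / (y - a').
Simple pole: residue = g(a) at a = -5/2 + (1/2)*sqrt(33), which is -1063/112 + (2165/1232)*sqrt(33).
At the order-1 pole 1 set g(y) = (y - (1))*f(y) = (-25*y**2 - 4*y/7 + 3/2)/(y**2 + 5*y - 2).
Simple pole: residue = g(a) at a = 1, which is -337/56.
List the singular points by increasing real part (a conjugate pair: the negative imaginary part first).

Radius of convergence at 0: -5/2 + (1/2)*sqrt(33).
At -5/2 - (1/2)*sqrt(33): a pole of order 1; residue -1063/112 - (2165/1232)*sqrt(33).
At -5/2 + (1/2)*sqrt(33): a pole of order 1; residue -1063/112 + (2165/1232)*sqrt(33).
At 1: a pole of order 1; residue -337/56.


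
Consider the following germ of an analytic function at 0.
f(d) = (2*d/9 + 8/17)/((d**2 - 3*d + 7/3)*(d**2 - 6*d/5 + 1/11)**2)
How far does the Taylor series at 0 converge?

The radius of convergence is 3/5 - (1/55)*sqrt(814).

Denominator factor (d**2 - 6*d/5 + 1/11)^2: discriminant 296/275, real irrational roots 3/5 + (1/55)*sqrt(814) and 3/5 - (1/55)*sqrt(814); poles of order 2, moduli 3/5 + (1/55)*sqrt(814) and 3/5 - (1/55)*sqrt(814).
Denominator factor (d**2 - 3*d + 7/3): discriminant -1/3, complex-conjugate roots (3/2) + ((1/6)*sqrt(3))*i and (3/2) - ((1/6)*sqrt(3))*i; poles of order 1, moduli (1/3)*sqrt(21) and (1/3)*sqrt(21).
The radius of convergence is the smallest modulus among the singular points: 3/5 - (1/55)*sqrt(814).


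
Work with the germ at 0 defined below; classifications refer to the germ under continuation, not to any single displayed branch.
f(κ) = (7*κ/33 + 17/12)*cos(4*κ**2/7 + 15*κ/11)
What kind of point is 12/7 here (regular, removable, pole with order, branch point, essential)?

The point is a regular point.

There is no denominator, hence no pole anywhere.
The factor cos(4*κ**2/7 + 15*κ/11) is entire.
So the germ continues analytically to 12/7.


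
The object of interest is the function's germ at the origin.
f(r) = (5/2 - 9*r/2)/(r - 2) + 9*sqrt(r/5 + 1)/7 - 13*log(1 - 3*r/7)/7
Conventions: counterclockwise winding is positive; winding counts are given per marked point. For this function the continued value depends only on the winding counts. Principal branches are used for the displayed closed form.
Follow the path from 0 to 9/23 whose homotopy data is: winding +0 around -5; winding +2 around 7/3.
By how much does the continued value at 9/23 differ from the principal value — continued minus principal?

Continued minus principal equals -(52/7)*pi*i.

The rational part is single-valued and drops out of the difference; each branch term changes only by its own monodromy.
(9/7)*sqrt(1 - r/(-5)): winding +0 is even, the square root returns to the same sheet, contribution 0.
(-13/7)*log(1 - r/(7/3)): each positive loop around 7/3 adds 2*pi*i to the log, so winding +2 contributes (-13/7)*(2)*2*pi*i = -(52/7)*pi*i.
Summing the contributions at r = 9/23 gives -(52/7)*pi*i.


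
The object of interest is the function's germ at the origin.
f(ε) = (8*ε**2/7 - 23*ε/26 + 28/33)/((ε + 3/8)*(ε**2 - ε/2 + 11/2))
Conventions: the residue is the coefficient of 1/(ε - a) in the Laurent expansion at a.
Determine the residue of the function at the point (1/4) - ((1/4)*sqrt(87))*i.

The residue is (73030/160017) - ((1979638/97450353)*sqrt(87))*i.

The factor ε**2 - ε/2 + 11/2 splits as (ε - a)(ε - a') with a = (1/4) - ((1/4)*sqrt(87))*i, a' = (1/4) + ((1/4)*sqrt(87))*i. At the order-1 pole a set g(ε) = (ε - a)*f(ε) = [(8*ε**2/7 - 23*ε/26 + 28/33)/(ε + 3/8)] / (ε - a').
Simple pole: residue = g(a) at a = (1/4) - ((1/4)*sqrt(87))*i, which is (73030/160017) - ((1979638/97450353)*sqrt(87))*i.


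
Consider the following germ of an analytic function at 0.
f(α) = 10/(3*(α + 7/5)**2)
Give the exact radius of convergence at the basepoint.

The radius of convergence is 7/5.

Denominator factor (α + 7/5)^2: pole of order 2 at -7/5, modulus 7/5.
The radius of convergence is the smallest modulus among the singular points: 7/5.


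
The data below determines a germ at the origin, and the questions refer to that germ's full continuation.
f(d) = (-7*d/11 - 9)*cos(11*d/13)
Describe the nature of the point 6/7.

The point is a regular point.

There is no denominator, hence no pole anywhere.
The factor cos(11*d/13) is entire.
So the germ continues analytically to 6/7.


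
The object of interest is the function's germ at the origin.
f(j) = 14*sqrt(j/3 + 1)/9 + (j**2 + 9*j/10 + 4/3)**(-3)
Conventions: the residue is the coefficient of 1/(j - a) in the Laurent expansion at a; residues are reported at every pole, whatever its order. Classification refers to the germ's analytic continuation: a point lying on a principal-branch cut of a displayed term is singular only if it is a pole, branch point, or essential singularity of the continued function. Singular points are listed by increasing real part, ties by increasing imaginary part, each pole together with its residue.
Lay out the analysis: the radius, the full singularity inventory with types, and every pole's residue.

Denominator factor (j**2 + 9*j/10 + 4/3)^3: discriminant -1357/300, complex-conjugate roots (-9/20) + ((1/60)*sqrt(4071))*i and (-9/20) - ((1/60)*sqrt(4071))*i; poles of order 3, moduli (2/3)*sqrt(3) and (2/3)*sqrt(3).
Branch term (14/9)*sqrt(1 - j/(-3)): its argument vanishes at j = -3, a square-root branch point, modulus 3.
The radius of convergence is the smallest modulus among the singular points: (2/3)*sqrt(3).
The branch term is analytic at (-9/20) - ((1/60)*sqrt(4071))*i and contributes nothing to the residue; only the rational part matters.
The factor j**2 + 9*j/10 + 4/3 splits as (j - a)(j - a') with a = (-9/20) - ((1/60)*sqrt(4071))*i, a' = (-9/20) + ((1/60)*sqrt(4071))*i. At the order-3 pole a set g(j) = (j - a)^3*(rational part) = [1] / (j - a')^3.
Order-3 pole: residue = g''(a)/2; g''((-9/20) - ((1/60)*sqrt(4071))*i) = ((10800000/2498846293)*sqrt(4071))*i, so the residue is ((5400000/2498846293)*sqrt(4071))*i.
The branch term is analytic at (-9/20) + ((1/60)*sqrt(4071))*i and contributes nothing to the residue; only the rational part matters.
The factor j**2 + 9*j/10 + 4/3 splits as (j - a)(j - a') with a = (-9/20) + ((1/60)*sqrt(4071))*i, a' = (-9/20) - ((1/60)*sqrt(4071))*i. At the order-3 pole a set g(j) = (j - a)^3*(rational part) = [1] / (j - a')^3.
Order-3 pole: residue = g''(a)/2; g''((-9/20) + ((1/60)*sqrt(4071))*i) = -((10800000/2498846293)*sqrt(4071))*i, so the residue is -((5400000/2498846293)*sqrt(4071))*i.
List the singular points by increasing real part (a conjugate pair: the negative imaginary part first).

Radius of convergence at 0: (2/3)*sqrt(3).
At -3: an algebraic (square-root) branch point.
At (-9/20) - ((1/60)*sqrt(4071))*i: a pole of order 3; residue ((5400000/2498846293)*sqrt(4071))*i.
At (-9/20) + ((1/60)*sqrt(4071))*i: a pole of order 3; residue -((5400000/2498846293)*sqrt(4071))*i.


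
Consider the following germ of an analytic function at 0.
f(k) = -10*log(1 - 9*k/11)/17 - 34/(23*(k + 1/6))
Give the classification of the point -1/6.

The point is a pole of order 1.

The denominator factor k + 1/6 vanishes at -1/6 and appears to the power 1; the numerator there equals -34/23, nonzero, and no other factor vanishes.
The branch terms are analytic at this point.
Hence a pole whose order is the multiplicity, 1.


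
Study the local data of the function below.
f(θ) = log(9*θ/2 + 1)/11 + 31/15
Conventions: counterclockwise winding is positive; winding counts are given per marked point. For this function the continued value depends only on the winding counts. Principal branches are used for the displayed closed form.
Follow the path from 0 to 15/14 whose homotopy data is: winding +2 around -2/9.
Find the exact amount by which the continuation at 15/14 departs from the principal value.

The rational part is single-valued and drops out of the difference; each branch term changes only by its own monodromy.
(1/11)*log(1 - θ/(-2/9)): each positive loop around -2/9 adds 2*pi*i to the log, so winding +2 contributes (1/11)*(2)*2*pi*i = (4/11)*pi*i.
Summing the contributions at θ = 15/14 gives (4/11)*pi*i.

Continued minus principal equals (4/11)*pi*i.


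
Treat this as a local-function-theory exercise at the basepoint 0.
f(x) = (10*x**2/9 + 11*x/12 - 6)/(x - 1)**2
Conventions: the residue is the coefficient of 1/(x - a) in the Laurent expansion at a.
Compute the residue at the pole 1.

At the order-2 pole 1 set g(x) = (x - (1))^2*f(x) = 10*x**2/9 + 11*x/12 - 6.
Order-2 pole: residue = g'(a); g'(1) = 113/36, so the residue is 113/36.

The residue is 113/36.


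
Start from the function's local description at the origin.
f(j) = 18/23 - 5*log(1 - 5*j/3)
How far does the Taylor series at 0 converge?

Branch term (-5)*log(1 - j/(3/5)): its argument vanishes at j = 3/5, a logarithmic branch point, modulus 3/5.
The radius of convergence is the smallest modulus among the singular points: 3/5.

The radius of convergence is 3/5.


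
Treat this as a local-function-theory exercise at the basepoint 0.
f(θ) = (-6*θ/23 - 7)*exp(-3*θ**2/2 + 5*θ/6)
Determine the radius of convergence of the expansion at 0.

The factor exp(-3*θ**2/2 + 5*θ/6) is entire and contributes no finite singular point.
The polynomial part has no poles.
No finite singular points: the Taylor series at 0 converges everywhere.

The radius of convergence is infinite.


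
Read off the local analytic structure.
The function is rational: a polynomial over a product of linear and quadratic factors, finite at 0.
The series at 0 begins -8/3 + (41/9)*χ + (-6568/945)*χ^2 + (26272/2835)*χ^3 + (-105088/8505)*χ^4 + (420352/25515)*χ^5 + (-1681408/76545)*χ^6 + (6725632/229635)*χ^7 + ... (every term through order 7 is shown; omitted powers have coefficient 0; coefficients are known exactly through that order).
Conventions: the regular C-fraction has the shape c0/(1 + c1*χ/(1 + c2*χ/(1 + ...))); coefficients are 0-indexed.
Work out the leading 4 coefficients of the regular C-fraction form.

Taylor coefficients (read off): a_0 = -8/3, a_1 = 41/9, a_2 = -6568/945, a_3 = 26272/2835.
c0 = a_0 = -8/3. Peel one level at a time: if S = 1 + c*χ/S' with S'(0) = 1, then c is the χ-coefficient of S and S' = c*χ/(S - 1).
S_1 = c0/f = 1 + (41/24)*χ + (699/2240)*χ^2 + ...; c1 = 41/24.
S_2 = c1*χ/(S_1 - 1) = 1 + (-2097/11480)*χ + (604256/2059225)*χ^2 + ...; c2 = -2097/11480.
S_3 = c2*χ/(S_2 - 1) = 1 + (4834048/3009195)*χ + ...; c3 = 4834048/3009195.

The regular C-fraction coefficients are [-8/3, 41/24, -2097/11480, 4834048/3009195].


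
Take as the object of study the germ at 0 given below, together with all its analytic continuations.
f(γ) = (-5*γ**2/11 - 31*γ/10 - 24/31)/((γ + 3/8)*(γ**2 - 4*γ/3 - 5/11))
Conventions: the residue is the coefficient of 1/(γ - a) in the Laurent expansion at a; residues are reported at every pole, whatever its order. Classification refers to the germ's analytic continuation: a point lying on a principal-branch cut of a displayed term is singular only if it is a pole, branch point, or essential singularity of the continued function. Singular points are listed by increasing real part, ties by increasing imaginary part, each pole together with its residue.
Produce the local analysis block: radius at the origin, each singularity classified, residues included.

Denominator factor (γ + 3/8): pole of order 1 at -3/8, modulus 3/8.
Denominator factor (γ**2 - 4*γ/3 - 5/11): discriminant 356/99, real irrational roots 2/3 + (1/33)*sqrt(979) and 2/3 - (1/33)*sqrt(979); poles of order 1, moduli 2/3 + (1/33)*sqrt(979) and -2/3 + (1/33)*sqrt(979).
The radius of convergence is the smallest modulus among the singular points: -2/3 + (1/33)*sqrt(979).
At the order-1 pole -3/8 set g(γ) = (γ - (-3/8))*f(γ) = (-5*γ**2/11 - 31*γ/10 - 24/31)/(γ**2 - 4*γ/3 - 5/11).
Simple pole: residue = g(a) at a = -3/8, which is 35397/20305.
The factor γ**2 - 4*γ/3 - 5/11 splits as (γ - a)(γ - a') with a = 2/3 - (1/33)*sqrt(979), a' = 2/3 + (1/33)*sqrt(979). At the order-1 pole a set g(γ) = (γ - a)*f(γ) = [(-5*γ**2/11 - 31*γ/10 - 24/31)/(γ + 3/8)] / (γ - a').
Simple pole: residue = g(a) at a = 2/3 - (1/33)*sqrt(979), which is -245446/223355 + (474632/19878595)*sqrt(979).
The factor γ**2 - 4*γ/3 - 5/11 splits as (γ - a)(γ - a') with a = 2/3 + (1/33)*sqrt(979), a' = 2/3 - (1/33)*sqrt(979). At the order-1 pole a set g(γ) = (γ - a)*f(γ) = [(-5*γ**2/11 - 31*γ/10 - 24/31)/(γ + 3/8)] / (γ - a').
Simple pole: residue = g(a) at a = 2/3 + (1/33)*sqrt(979), which is -245446/223355 - (474632/19878595)*sqrt(979).
List the singular points by increasing real part (a conjugate pair: the negative imaginary part first).

Radius of convergence at 0: -2/3 + (1/33)*sqrt(979).
At -3/8: a pole of order 1; residue 35397/20305.
At 2/3 - (1/33)*sqrt(979): a pole of order 1; residue -245446/223355 + (474632/19878595)*sqrt(979).
At 2/3 + (1/33)*sqrt(979): a pole of order 1; residue -245446/223355 - (474632/19878595)*sqrt(979).


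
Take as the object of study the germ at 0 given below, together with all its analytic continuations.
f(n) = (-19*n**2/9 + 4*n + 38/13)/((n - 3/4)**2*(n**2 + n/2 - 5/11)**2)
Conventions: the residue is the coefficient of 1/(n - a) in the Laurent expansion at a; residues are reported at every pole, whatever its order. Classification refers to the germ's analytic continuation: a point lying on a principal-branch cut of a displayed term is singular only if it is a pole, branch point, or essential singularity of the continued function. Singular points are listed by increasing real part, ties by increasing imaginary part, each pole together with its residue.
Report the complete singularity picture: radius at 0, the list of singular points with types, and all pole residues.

Denominator factor (n - 3/4)^2: pole of order 2 at 3/4, modulus 3/4.
Denominator factor (n**2 + n/2 - 5/11)^2: discriminant 91/44, real irrational roots -1/4 + (1/44)*sqrt(1001) and -1/4 - (1/44)*sqrt(1001); poles of order 2, moduli -1/4 + (1/44)*sqrt(1001) and 1/4 + (1/44)*sqrt(1001).
The radius of convergence is the smallest modulus among the singular points: -1/4 + (1/44)*sqrt(1001).
The factor n**2 + n/2 - 5/11 splits as (n - a)(n - a') with a = -1/4 - (1/44)*sqrt(1001), a' = -1/4 + (1/44)*sqrt(1001). At the order-2 pole a set g(n) = (n - a)^2*f(n) = [(-19*n**2/9 + 4*n + 38/13)/(n - 3/4)**2] / (n - a')^2.
Order-2 pole: residue = g'(a); g'(-1/4 - (1/44)*sqrt(1001)) = 394192832/4790175 - (44165674432/17000331075)*sqrt(1001), so the residue is 394192832/4790175 - (44165674432/17000331075)*sqrt(1001).
The factor n**2 + n/2 - 5/11 splits as (n - a)(n - a') with a = -1/4 + (1/44)*sqrt(1001), a' = -1/4 - (1/44)*sqrt(1001). At the order-2 pole a set g(n) = (n - a)^2*f(n) = [(-19*n**2/9 + 4*n + 38/13)/(n - 3/4)**2] / (n - a')^2.
Order-2 pole: residue = g'(a); g'(-1/4 + (1/44)*sqrt(1001)) = 394192832/4790175 + (44165674432/17000331075)*sqrt(1001), so the residue is 394192832/4790175 + (44165674432/17000331075)*sqrt(1001).
At the order-2 pole 3/4 set g(n) = (n - (3/4))^2*f(n) = (-19*n**2/9 + 4*n + 38/13)/(n**2 + n/2 - 5/11)**2.
Order-2 pole: residue = g'(a); g'(3/4) = -788385664/4790175, so the residue is -788385664/4790175.
List the singular points by increasing real part (a conjugate pair: the negative imaginary part first).

Radius of convergence at 0: -1/4 + (1/44)*sqrt(1001).
At -1/4 - (1/44)*sqrt(1001): a pole of order 2; residue 394192832/4790175 - (44165674432/17000331075)*sqrt(1001).
At -1/4 + (1/44)*sqrt(1001): a pole of order 2; residue 394192832/4790175 + (44165674432/17000331075)*sqrt(1001).
At 3/4: a pole of order 2; residue -788385664/4790175.


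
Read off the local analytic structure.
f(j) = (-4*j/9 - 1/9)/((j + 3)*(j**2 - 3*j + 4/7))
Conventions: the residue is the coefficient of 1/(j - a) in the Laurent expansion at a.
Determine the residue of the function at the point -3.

At the order-1 pole -3 set g(j) = (j - (-3))*f(j) = (-4*j/9 - 1/9)/(j**2 - 3*j + 4/7).
Simple pole: residue = g(a) at a = -3, which is 77/1170.

The residue is 77/1170.


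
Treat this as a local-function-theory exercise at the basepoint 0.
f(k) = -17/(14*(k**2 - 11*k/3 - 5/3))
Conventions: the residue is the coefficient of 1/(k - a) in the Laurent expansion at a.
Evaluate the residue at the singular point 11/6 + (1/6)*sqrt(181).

The residue is -(51/2534)*sqrt(181).

The factor k**2 - 11*k/3 - 5/3 splits as (k - a)(k - a') with a = 11/6 + (1/6)*sqrt(181), a' = 11/6 - (1/6)*sqrt(181). At the order-1 pole a set g(k) = (k - a)*f(k) = [-17/14] / (k - a').
Simple pole: residue = g(a) at a = 11/6 + (1/6)*sqrt(181), which is -(51/2534)*sqrt(181).


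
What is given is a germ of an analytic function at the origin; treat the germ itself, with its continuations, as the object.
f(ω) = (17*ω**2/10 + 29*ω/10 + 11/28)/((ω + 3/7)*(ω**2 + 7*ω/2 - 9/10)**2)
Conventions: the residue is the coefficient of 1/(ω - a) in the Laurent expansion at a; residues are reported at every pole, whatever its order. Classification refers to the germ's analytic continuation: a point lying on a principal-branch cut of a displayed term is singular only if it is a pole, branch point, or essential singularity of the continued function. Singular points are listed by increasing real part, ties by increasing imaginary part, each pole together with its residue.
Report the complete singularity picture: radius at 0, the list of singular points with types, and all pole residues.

Denominator factor (ω + 3/7): pole of order 1 at -3/7, modulus 3/7.
Denominator factor (ω**2 + 7*ω/2 - 9/10)^2: discriminant 317/20, real irrational roots -7/4 + (1/20)*sqrt(1585) and -7/4 - (1/20)*sqrt(1585); poles of order 2, moduli -7/4 + (1/20)*sqrt(1585) and 7/4 + (1/20)*sqrt(1585).
The radius of convergence is the smallest modulus among the singular points: -7/4 + (1/20)*sqrt(1585).
The factor ω**2 + 7*ω/2 - 9/10 splits as (ω - a)(ω - a') with a = -7/4 - (1/20)*sqrt(1585), a' = -7/4 + (1/20)*sqrt(1585). At the order-2 pole a set g(ω) = (ω - a)^2*f(ω) = [(17*ω**2/10 + 29*ω/10 + 11/28)/(ω + 3/7)] / (ω - a')^2.
Order-2 pole: residue = g'(a); g'(-7/4 - (1/20)*sqrt(1585)) = 129115/2358792 - (428480645/237032649288)*sqrt(1585), so the residue is 129115/2358792 - (428480645/237032649288)*sqrt(1585).
At the order-1 pole -3/7 set g(ω) = (ω - (-3/7))*f(ω) = (17*ω**2/10 + 29*ω/10 + 11/28)/(ω**2 + 7*ω/2 - 9/10)**2.
Simple pole: residue = g(a) at a = -3/7, which is -129115/1179396.
The factor ω**2 + 7*ω/2 - 9/10 splits as (ω - a)(ω - a') with a = -7/4 + (1/20)*sqrt(1585), a' = -7/4 - (1/20)*sqrt(1585). At the order-2 pole a set g(ω) = (ω - a)^2*f(ω) = [(17*ω**2/10 + 29*ω/10 + 11/28)/(ω + 3/7)] / (ω - a')^2.
Order-2 pole: residue = g'(a); g'(-7/4 + (1/20)*sqrt(1585)) = 129115/2358792 + (428480645/237032649288)*sqrt(1585), so the residue is 129115/2358792 + (428480645/237032649288)*sqrt(1585).
List the singular points by increasing real part (a conjugate pair: the negative imaginary part first).

Radius of convergence at 0: -7/4 + (1/20)*sqrt(1585).
At -7/4 - (1/20)*sqrt(1585): a pole of order 2; residue 129115/2358792 - (428480645/237032649288)*sqrt(1585).
At -3/7: a pole of order 1; residue -129115/1179396.
At -7/4 + (1/20)*sqrt(1585): a pole of order 2; residue 129115/2358792 + (428480645/237032649288)*sqrt(1585).


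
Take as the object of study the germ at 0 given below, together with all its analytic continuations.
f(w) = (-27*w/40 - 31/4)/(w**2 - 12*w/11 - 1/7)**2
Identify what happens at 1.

Denominator factors: w**2 - 12*w/11 - 1/7 = -18/77 at w = 1 — none vanishes.
So the germ continues analytically to 1.

The point is a regular point.


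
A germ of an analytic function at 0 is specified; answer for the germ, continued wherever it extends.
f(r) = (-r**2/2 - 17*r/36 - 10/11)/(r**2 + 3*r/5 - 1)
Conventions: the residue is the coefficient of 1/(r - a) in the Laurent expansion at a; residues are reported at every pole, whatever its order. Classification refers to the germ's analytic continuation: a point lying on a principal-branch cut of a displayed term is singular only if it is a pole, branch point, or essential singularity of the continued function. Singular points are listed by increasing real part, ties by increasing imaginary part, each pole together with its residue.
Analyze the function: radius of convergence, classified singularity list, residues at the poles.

Denominator factor (r**2 + 3*r/5 - 1): discriminant 109/25, real irrational roots -3/10 + (1/10)*sqrt(109) and -3/10 - (1/10)*sqrt(109); poles of order 1, moduli -3/10 + (1/10)*sqrt(109) and 3/10 + (1/10)*sqrt(109).
The radius of convergence is the smallest modulus among the singular points: -3/10 + (1/10)*sqrt(109).
The factor r**2 + 3*r/5 - 1 splits as (r - a)(r - a') with a = -3/10 - (1/10)*sqrt(109), a' = -3/10 + (1/10)*sqrt(109). At the order-1 pole a set g(r) = (r - a)*f(r) = [-r**2/2 - 17*r/36 - 10/11] / (r - a').
Simple pole: residue = g(a) at a = -3/10 - (1/10)*sqrt(109), which is -31/360 + (8959/143880)*sqrt(109).
The factor r**2 + 3*r/5 - 1 splits as (r - a)(r - a') with a = -3/10 + (1/10)*sqrt(109), a' = -3/10 - (1/10)*sqrt(109). At the order-1 pole a set g(r) = (r - a)*f(r) = [-r**2/2 - 17*r/36 - 10/11] / (r - a').
Simple pole: residue = g(a) at a = -3/10 + (1/10)*sqrt(109), which is -31/360 - (8959/143880)*sqrt(109).
List the singular points by increasing real part (a conjugate pair: the negative imaginary part first).

Radius of convergence at 0: -3/10 + (1/10)*sqrt(109).
At -3/10 - (1/10)*sqrt(109): a pole of order 1; residue -31/360 + (8959/143880)*sqrt(109).
At -3/10 + (1/10)*sqrt(109): a pole of order 1; residue -31/360 - (8959/143880)*sqrt(109).


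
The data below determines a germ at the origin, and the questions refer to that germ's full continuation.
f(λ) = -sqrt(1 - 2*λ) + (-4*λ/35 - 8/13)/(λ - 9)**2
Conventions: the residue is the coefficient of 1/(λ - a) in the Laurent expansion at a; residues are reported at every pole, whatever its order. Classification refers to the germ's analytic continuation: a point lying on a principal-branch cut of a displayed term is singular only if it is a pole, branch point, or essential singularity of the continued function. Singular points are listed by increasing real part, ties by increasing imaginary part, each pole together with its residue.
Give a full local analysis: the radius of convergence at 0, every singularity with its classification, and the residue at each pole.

Radius of convergence at 0: 1/2.
At 1/2: an algebraic (square-root) branch point.
At 9: a pole of order 2; residue -4/35.

Denominator factor (λ - 9)^2: pole of order 2 at 9, modulus 9.
Branch term (-1)*sqrt(1 - λ/(1/2)): its argument vanishes at λ = 1/2, a square-root branch point, modulus 1/2.
The radius of convergence is the smallest modulus among the singular points: 1/2.
The branch term is analytic at 9 and contributes nothing to the residue; only the rational part matters.
At the order-2 pole 9 set g(λ) = (λ - (9))^2*(rational part) = -4*λ/35 - 8/13.
Order-2 pole: residue = g'(a); g'(9) = -4/35, so the residue is -4/35.
List the singular points by increasing real part (a conjugate pair: the negative imaginary part first).


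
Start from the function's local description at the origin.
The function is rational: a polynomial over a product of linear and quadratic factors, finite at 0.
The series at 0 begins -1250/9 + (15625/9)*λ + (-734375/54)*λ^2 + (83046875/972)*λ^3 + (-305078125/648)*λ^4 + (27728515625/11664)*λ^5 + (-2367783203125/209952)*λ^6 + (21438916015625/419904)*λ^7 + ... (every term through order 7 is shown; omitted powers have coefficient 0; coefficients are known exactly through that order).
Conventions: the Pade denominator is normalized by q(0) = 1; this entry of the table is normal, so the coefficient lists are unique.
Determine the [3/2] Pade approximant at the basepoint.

The Pade approximant has numerator coefficients [-1250/9, 1003750/1953, -6987500/5859, 86750000/52731]; denominator coefficients [1, 3819/434, 26905/1302].

Taylor coefficients needed (read off): a_0 = -1250/9, a_1 = 15625/9, a_2 = -734375/54, a_3 = 83046875/972, a_4 = -305078125/648, a_5 = 27728515625/11664.
Write the denominator as Q(λ) = 1 + q1*λ + q2*λ^2. Requiring Q*f - P = O(λ^6) with deg P <= 3 kills the coefficients of λ^4..λ^5 in Q*f:
  λ^4: a_4 + q1*a_3 + q2*a_2 = 0, i.e. -305078125/648 + (83046875/972)*q1 + (-734375/54)*q2 = 0.
  λ^5: a_5 + q1*a_4 + q2*a_3 = 0, i.e. 27728515625/11664 + (-305078125/648)*q1 + (83046875/972)*q2 = 0.
Solving this linear system: q1 = 3819/434, q2 = 26905/1302.
The numerator is Q*f truncated at degree 3: P0 = a_0 = -1250/9; P1 = a_1 + q1*a_0 = 1003750/1953; P2 = a_2 + q1*a_1 + q2*a_0 = -6987500/5859; P3 = a_3 + q1*a_2 + q2*a_1 = 86750000/52731.


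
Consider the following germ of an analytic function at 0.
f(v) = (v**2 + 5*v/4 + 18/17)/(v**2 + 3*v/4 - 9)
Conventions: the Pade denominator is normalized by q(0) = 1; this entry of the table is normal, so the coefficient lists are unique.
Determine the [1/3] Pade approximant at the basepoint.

Taylor coefficients needed (expand at 0): a_0 = -2/17, a_1 = -91/612, a_2 = -59/432, a_3 = -2459/88128, a_4 = -6169/352512.
Write the denominator as Q(v) = 1 + q1*v + q2*v^2 + q3*v^3. Requiring Q*f - P = O(v^5) with deg P <= 1 kills the coefficients of v^2..v^4 in Q*f:
  v^2: a_2 + q1*a_1 + q2*a_0 = 0, i.e. -59/432 + (-91/612)*q1 + (-2/17)*q2 = 0.
  v^3: a_3 + q1*a_2 + q2*a_1 + q3*a_0 = 0, i.e. -2459/88128 + (-59/432)*q1 + (-91/612)*q2 + (-2/17)*q3 = 0.
  v^4: a_4 + q1*a_3 + q2*a_2 + q3*a_1 = 0, i.e. -6169/352512 + (-2459/88128)*q1 + (-59/432)*q2 + (-91/612)*q3 = 0.
Solving this linear system: q1 = 93731/178716, q2 = -244450/134037, q3 = 195560/134037.
The numerator is Q*f truncated at degree 1: P0 = a_0 = -2/17; P1 = a_1 + q1*a_0 = -1917649/9114516.

The Pade approximant has numerator coefficients [-2/17, -1917649/9114516]; denominator coefficients [1, 93731/178716, -244450/134037, 195560/134037].


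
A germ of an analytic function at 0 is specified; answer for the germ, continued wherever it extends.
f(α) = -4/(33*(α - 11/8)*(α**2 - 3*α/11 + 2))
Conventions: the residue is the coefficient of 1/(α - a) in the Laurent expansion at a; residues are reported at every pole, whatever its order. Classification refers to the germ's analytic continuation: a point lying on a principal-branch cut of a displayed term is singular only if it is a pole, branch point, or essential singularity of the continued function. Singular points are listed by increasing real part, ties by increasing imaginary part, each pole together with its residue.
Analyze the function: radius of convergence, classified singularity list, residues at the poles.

Denominator factor (α - 11/8): pole of order 1 at 11/8, modulus 11/8.
Denominator factor (α**2 - 3*α/11 + 2): discriminant -959/121, complex-conjugate roots (3/22) + ((1/22)*sqrt(959))*i and (3/22) - ((1/22)*sqrt(959))*i; poles of order 1, moduli sqrt(2) and sqrt(2).
The radius of convergence is the smallest modulus among the singular points: 11/8.
The factor α**2 - 3*α/11 + 2 splits as (α - a)(α - a') with a = (3/22) - ((1/22)*sqrt(959))*i, a' = (3/22) + ((1/22)*sqrt(959))*i. At the order-1 pole a set g(α) = (α - a)*f(α) = [-4/(33*(α - 11/8))] / (α - a').
Simple pole: residue = g(a) at a = (3/22) - ((1/22)*sqrt(959))*i, which is (128/7425) + ((3488/7120575)*sqrt(959))*i.
The factor α**2 - 3*α/11 + 2 splits as (α - a)(α - a') with a = (3/22) + ((1/22)*sqrt(959))*i, a' = (3/22) - ((1/22)*sqrt(959))*i. At the order-1 pole a set g(α) = (α - a)*f(α) = [-4/(33*(α - 11/8))] / (α - a').
Simple pole: residue = g(a) at a = (3/22) + ((1/22)*sqrt(959))*i, which is (128/7425) - ((3488/7120575)*sqrt(959))*i.
At the order-1 pole 11/8 set g(α) = (α - (11/8))*f(α) = -4/(33*(α**2 - 3*α/11 + 2)).
Simple pole: residue = g(a) at a = 11/8, which is -256/7425.
List the singular points by increasing real part (a conjugate pair: the negative imaginary part first).

Radius of convergence at 0: 11/8.
At (3/22) - ((1/22)*sqrt(959))*i: a pole of order 1; residue (128/7425) + ((3488/7120575)*sqrt(959))*i.
At (3/22) + ((1/22)*sqrt(959))*i: a pole of order 1; residue (128/7425) - ((3488/7120575)*sqrt(959))*i.
At 11/8: a pole of order 1; residue -256/7425.


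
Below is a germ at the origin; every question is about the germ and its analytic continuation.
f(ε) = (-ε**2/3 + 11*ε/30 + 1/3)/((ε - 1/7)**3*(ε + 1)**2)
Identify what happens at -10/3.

Denominator factors: ε - 1/7 = -73/21 at ε = -10/3; ε + 1 = -7/3 at ε = -10/3 — none vanishes.
So the germ continues analytically to -10/3.

The point is a regular point.


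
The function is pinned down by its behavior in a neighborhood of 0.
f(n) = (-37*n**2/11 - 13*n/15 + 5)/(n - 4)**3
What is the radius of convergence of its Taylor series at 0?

The radius of convergence is 4.

Denominator factor (n - 4)^3: pole of order 3 at 4, modulus 4.
The radius of convergence is the smallest modulus among the singular points: 4.


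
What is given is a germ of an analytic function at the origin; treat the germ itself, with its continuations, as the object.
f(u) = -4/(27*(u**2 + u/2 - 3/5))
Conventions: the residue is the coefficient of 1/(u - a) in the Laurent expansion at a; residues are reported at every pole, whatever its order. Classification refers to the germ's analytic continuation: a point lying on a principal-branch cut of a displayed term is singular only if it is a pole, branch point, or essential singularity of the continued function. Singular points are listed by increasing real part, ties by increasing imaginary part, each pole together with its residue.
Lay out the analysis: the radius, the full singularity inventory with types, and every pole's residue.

Denominator factor (u**2 + u/2 - 3/5): discriminant 53/20, real irrational roots -1/4 + (1/20)*sqrt(265) and -1/4 - (1/20)*sqrt(265); poles of order 1, moduli -1/4 + (1/20)*sqrt(265) and 1/4 + (1/20)*sqrt(265).
The radius of convergence is the smallest modulus among the singular points: -1/4 + (1/20)*sqrt(265).
The factor u**2 + u/2 - 3/5 splits as (u - a)(u - a') with a = -1/4 - (1/20)*sqrt(265), a' = -1/4 + (1/20)*sqrt(265). At the order-1 pole a set g(u) = (u - a)*f(u) = [-4/27] / (u - a').
Simple pole: residue = g(a) at a = -1/4 - (1/20)*sqrt(265), which is (8/1431)*sqrt(265).
The factor u**2 + u/2 - 3/5 splits as (u - a)(u - a') with a = -1/4 + (1/20)*sqrt(265), a' = -1/4 - (1/20)*sqrt(265). At the order-1 pole a set g(u) = (u - a)*f(u) = [-4/27] / (u - a').
Simple pole: residue = g(a) at a = -1/4 + (1/20)*sqrt(265), which is -(8/1431)*sqrt(265).
List the singular points by increasing real part (a conjugate pair: the negative imaginary part first).

Radius of convergence at 0: -1/4 + (1/20)*sqrt(265).
At -1/4 - (1/20)*sqrt(265): a pole of order 1; residue (8/1431)*sqrt(265).
At -1/4 + (1/20)*sqrt(265): a pole of order 1; residue -(8/1431)*sqrt(265).


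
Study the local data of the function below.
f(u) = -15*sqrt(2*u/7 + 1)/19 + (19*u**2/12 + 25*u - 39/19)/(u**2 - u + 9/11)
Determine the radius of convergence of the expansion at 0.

Denominator factor (u**2 - u + 9/11): discriminant -25/11, complex-conjugate roots (1/2) + ((5/22)*sqrt(11))*i and (1/2) - ((5/22)*sqrt(11))*i; poles of order 1, moduli (3/11)*sqrt(11) and (3/11)*sqrt(11).
Branch term (-15/19)*sqrt(1 - u/(-7/2)): its argument vanishes at u = -7/2, a square-root branch point, modulus 7/2.
The radius of convergence is the smallest modulus among the singular points: (3/11)*sqrt(11).

The radius of convergence is (3/11)*sqrt(11).


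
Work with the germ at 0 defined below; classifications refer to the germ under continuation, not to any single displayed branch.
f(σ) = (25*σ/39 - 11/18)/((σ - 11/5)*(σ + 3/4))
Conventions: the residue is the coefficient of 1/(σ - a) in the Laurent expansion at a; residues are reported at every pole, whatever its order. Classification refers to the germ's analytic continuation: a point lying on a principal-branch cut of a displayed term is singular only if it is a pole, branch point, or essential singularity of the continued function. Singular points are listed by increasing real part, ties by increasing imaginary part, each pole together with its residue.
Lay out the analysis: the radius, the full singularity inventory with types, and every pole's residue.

Radius of convergence at 0: 3/4.
At -3/4: a pole of order 1; residue 2555/6903.
At 11/5: a pole of order 1; residue 1870/6903.

Denominator factor (σ + 3/4): pole of order 1 at -3/4, modulus 3/4.
Denominator factor (σ - 11/5): pole of order 1 at 11/5, modulus 11/5.
The radius of convergence is the smallest modulus among the singular points: 3/4.
At the order-1 pole -3/4 set g(σ) = (σ - (-3/4))*f(σ) = (25*σ/39 - 11/18)/(σ - 11/5).
Simple pole: residue = g(a) at a = -3/4, which is 2555/6903.
At the order-1 pole 11/5 set g(σ) = (σ - (11/5))*f(σ) = (25*σ/39 - 11/18)/(σ + 3/4).
Simple pole: residue = g(a) at a = 11/5, which is 1870/6903.
List the singular points by increasing real part (a conjugate pair: the negative imaginary part first).


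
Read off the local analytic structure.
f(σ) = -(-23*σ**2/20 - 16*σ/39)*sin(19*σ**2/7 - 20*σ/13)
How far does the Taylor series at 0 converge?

The factor -sin(19*σ**2/7 - 20*σ/13) is entire and contributes no finite singular point.
The polynomial part has no poles.
No finite singular points: the Taylor series at 0 converges everywhere.

The radius of convergence is infinite.


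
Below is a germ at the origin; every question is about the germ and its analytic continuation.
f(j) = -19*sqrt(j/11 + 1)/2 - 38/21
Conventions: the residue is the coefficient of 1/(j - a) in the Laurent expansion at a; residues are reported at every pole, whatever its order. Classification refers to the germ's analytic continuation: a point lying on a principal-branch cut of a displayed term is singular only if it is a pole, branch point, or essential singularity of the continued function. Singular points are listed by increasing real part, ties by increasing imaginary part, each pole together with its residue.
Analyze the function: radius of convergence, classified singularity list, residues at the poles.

Branch term (-19/2)*sqrt(1 - j/(-11)): its argument vanishes at j = -11, a square-root branch point, modulus 11.
The radius of convergence is the smallest modulus among the singular points: 11.

Radius of convergence at 0: 11.
At -11: an algebraic (square-root) branch point.
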